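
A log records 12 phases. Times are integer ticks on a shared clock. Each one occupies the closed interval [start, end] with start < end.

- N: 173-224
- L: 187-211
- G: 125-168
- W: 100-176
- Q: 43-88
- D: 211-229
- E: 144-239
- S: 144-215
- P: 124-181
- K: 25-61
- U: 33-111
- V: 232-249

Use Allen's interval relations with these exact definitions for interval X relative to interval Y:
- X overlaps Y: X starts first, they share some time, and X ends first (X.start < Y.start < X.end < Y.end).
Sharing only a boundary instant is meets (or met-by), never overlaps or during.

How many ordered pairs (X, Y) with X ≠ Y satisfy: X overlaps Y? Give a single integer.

Checking all 132 ordered pairs for relation 'overlaps'; matching pairs in alphabetical order:
(E, V): E overlaps V ✓
(G, E): G overlaps E ✓
(G, S): G overlaps S ✓
(K, Q): K overlaps Q ✓
(K, U): K overlaps U ✓
(N, D): N overlaps D ✓
(P, E): P overlaps E ✓
(P, N): P overlaps N ✓
(P, S): P overlaps S ✓
(S, D): S overlaps D ✓
(S, N): S overlaps N ✓
(U, W): U overlaps W ✓
(W, E): W overlaps E ✓
(W, N): W overlaps N ✓
(W, P): W overlaps P ✓
(W, S): W overlaps S ✓
Count: 16.

16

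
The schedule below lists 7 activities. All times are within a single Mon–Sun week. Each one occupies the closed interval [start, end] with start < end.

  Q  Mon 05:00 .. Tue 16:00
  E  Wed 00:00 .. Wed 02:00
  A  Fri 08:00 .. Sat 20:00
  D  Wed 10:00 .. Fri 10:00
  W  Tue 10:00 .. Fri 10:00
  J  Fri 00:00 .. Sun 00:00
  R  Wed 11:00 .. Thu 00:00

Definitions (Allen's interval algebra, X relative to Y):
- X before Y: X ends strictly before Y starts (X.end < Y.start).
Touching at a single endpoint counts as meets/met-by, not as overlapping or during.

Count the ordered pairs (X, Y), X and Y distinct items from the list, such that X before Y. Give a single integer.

11

Checking all 42 ordered pairs for relation 'before'; matching pairs in alphabetical order:
(E, A): E before A ✓
(E, D): E before D ✓
(E, J): E before J ✓
(E, R): E before R ✓
(Q, A): Q before A ✓
(Q, D): Q before D ✓
(Q, E): Q before E ✓
(Q, J): Q before J ✓
(Q, R): Q before R ✓
(R, A): R before A ✓
(R, J): R before J ✓
Count: 11.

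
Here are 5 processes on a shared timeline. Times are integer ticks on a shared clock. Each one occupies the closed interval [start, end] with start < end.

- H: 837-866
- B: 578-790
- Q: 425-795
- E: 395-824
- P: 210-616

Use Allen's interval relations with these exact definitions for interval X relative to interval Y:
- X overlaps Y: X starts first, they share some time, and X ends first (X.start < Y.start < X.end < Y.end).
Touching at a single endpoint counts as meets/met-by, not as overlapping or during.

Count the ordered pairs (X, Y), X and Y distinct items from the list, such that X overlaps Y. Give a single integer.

3

Checking all 20 ordered pairs for relation 'overlaps'; matching pairs in alphabetical order:
(P, B): P overlaps B ✓
(P, E): P overlaps E ✓
(P, Q): P overlaps Q ✓
Count: 3.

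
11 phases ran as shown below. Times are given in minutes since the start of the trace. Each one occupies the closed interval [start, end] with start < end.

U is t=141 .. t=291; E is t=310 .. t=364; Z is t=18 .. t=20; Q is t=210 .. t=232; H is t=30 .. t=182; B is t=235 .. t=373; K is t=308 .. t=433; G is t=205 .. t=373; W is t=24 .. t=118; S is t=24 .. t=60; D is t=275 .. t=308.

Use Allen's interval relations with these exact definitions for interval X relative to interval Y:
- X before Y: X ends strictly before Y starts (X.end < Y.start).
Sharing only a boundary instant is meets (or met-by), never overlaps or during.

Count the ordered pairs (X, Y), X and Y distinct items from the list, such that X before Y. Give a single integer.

37

Checking all 110 ordered pairs for relation 'before'; matching pairs in alphabetical order:
(D, E): D before E ✓
(H, B): H before B ✓
(H, D): H before D ✓
(H, E): H before E ✓
(H, G): H before G ✓
(H, K): H before K ✓
(H, Q): H before Q ✓
(Q, B): Q before B ✓
(Q, D): Q before D ✓
(Q, E): Q before E ✓
(Q, K): Q before K ✓
(S, B): S before B ✓
(S, D): S before D ✓
(S, E): S before E ✓
(S, G): S before G ✓
(S, K): S before K ✓
(S, Q): S before Q ✓
(S, U): S before U ✓
(U, E): U before E ✓
(U, K): U before K ✓
(W, B): W before B ✓
(W, D): W before D ✓
(W, E): W before E ✓
(W, G): W before G ✓
... plus 13 further pairs not listed.
Count: 37.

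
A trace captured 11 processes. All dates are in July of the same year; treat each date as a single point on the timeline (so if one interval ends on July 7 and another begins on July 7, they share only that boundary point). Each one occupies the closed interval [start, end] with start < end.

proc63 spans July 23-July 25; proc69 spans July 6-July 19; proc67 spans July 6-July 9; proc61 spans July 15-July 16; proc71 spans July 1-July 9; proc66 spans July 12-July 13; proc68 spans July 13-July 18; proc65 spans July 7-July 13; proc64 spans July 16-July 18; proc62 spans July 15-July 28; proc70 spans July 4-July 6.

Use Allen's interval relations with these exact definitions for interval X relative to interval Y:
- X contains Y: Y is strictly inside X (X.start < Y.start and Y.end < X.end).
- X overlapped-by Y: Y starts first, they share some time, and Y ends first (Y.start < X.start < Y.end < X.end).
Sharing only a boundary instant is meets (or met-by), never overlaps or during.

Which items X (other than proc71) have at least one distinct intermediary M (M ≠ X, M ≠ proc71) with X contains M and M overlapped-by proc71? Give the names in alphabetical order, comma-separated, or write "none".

proc69

Target proc71 = [July 1, July 9].
Intermediaries M with M overlapped-by proc71: proc65, proc69.
Via proc65 — items with X contains proc65: proc69.
Via proc69 — items with X contains proc69: none.
Union: proc69.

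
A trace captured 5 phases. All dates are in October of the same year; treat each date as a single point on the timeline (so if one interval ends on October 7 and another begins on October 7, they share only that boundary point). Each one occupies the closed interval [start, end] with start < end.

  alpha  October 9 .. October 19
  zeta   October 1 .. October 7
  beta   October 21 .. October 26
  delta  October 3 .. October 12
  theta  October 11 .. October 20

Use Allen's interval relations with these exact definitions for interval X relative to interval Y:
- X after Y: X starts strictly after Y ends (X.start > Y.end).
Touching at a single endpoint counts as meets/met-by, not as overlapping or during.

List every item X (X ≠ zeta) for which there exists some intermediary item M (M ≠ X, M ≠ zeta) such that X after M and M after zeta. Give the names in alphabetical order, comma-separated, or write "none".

beta

Target zeta = [October 1, October 7].
Intermediaries M with M after zeta: alpha, beta, theta.
Via alpha — items with X after alpha: beta.
Via beta — items with X after beta: none.
Via theta — items with X after theta: beta.
Union: beta.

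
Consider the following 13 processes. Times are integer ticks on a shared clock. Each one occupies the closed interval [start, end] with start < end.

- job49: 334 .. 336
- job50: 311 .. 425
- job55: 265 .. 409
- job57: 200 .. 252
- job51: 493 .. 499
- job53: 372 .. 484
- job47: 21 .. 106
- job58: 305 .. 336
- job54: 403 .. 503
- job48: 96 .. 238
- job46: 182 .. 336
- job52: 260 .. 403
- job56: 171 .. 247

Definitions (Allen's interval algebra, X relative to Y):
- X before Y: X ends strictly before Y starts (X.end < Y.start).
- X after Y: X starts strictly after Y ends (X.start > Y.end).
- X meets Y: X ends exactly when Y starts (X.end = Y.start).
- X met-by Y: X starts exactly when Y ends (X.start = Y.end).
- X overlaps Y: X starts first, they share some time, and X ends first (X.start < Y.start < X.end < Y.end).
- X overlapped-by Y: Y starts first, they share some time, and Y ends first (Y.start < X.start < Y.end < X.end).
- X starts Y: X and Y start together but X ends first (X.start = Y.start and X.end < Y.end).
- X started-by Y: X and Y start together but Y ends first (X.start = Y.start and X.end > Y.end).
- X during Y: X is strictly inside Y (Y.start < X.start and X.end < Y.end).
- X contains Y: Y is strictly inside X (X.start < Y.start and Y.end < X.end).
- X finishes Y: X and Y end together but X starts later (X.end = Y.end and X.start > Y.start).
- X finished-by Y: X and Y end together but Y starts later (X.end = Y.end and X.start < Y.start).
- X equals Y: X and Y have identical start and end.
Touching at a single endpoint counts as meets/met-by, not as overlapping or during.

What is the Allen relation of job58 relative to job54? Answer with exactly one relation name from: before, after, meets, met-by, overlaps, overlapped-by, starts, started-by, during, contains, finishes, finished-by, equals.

before

job58 = [305, 336]; job54 = [403, 503].
Compare endpoints: job58.start < job54.start, job58.start < job54.end, job58.end < job54.start, job58.end < job54.end.
That pattern is 'before'.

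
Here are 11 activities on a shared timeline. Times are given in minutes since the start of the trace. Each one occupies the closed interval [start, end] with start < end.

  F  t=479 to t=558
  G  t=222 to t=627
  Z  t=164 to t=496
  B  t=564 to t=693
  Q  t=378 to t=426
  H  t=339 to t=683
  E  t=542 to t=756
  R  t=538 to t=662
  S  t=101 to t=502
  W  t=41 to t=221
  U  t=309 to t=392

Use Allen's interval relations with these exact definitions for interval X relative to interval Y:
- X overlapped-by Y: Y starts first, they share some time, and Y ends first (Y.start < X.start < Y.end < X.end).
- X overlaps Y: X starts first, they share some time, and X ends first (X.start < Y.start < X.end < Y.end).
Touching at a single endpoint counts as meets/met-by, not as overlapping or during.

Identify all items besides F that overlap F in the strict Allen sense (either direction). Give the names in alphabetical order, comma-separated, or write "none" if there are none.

Target F = [t=479, t=558].
B [t=564, t=693] → after → no.
E [t=542, t=756] → overlapped-by → yes.
G [t=222, t=627] → contains → no.
H [t=339, t=683] → contains → no.
Q [t=378, t=426] → before → no.
R [t=538, t=662] → overlapped-by → yes.
S [t=101, t=502] → overlaps → yes.
U [t=309, t=392] → before → no.
W [t=41, t=221] → before → no.
Z [t=164, t=496] → overlaps → yes.
Result: E, R, S, Z.

E, R, S, Z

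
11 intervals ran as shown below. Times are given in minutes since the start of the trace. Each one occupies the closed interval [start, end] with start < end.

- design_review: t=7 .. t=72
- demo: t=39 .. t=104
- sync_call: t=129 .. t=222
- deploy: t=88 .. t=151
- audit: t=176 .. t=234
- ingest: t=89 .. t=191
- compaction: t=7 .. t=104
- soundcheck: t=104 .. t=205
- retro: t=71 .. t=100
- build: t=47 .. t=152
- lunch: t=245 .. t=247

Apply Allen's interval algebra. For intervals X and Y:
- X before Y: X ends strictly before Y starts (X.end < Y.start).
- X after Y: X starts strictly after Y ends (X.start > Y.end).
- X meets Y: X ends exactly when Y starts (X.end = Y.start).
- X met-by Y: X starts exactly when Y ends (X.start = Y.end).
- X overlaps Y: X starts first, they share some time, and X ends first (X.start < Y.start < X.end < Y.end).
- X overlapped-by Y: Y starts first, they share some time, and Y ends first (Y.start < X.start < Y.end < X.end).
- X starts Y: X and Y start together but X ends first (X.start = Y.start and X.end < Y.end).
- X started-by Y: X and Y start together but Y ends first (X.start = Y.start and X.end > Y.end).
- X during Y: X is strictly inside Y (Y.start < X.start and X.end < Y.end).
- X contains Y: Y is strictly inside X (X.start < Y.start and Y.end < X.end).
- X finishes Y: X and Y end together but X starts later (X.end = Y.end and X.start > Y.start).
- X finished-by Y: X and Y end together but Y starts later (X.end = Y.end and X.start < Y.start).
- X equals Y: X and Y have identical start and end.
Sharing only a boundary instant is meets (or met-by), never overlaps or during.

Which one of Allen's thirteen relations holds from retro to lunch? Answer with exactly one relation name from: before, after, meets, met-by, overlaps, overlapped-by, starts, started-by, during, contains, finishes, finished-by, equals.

before

retro = [t=71, t=100]; lunch = [t=245, t=247].
Compare endpoints: retro.start < lunch.start, retro.start < lunch.end, retro.end < lunch.start, retro.end < lunch.end.
That pattern is 'before'.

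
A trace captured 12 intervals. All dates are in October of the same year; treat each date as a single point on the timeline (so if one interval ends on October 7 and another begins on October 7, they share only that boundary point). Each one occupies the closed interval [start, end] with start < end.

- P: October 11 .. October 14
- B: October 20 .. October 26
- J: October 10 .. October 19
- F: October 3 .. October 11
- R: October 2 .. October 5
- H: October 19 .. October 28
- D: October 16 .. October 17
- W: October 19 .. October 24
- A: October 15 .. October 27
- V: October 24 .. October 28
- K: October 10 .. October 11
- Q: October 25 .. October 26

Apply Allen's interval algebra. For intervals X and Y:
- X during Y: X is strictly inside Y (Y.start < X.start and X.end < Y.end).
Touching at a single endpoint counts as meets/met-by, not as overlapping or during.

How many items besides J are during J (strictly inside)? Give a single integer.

2

Target J = [October 10, October 19].
A [October 15, October 27] → overlapped-by → no.
B [October 20, October 26] → after → no.
D [October 16, October 17] → during → counts.
F [October 3, October 11] → overlaps → no.
H [October 19, October 28] → met-by → no.
K [October 10, October 11] → starts → no.
P [October 11, October 14] → during → counts.
Q [October 25, October 26] → after → no.
R [October 2, October 5] → before → no.
V [October 24, October 28] → after → no.
W [October 19, October 24] → met-by → no.
Total: 2.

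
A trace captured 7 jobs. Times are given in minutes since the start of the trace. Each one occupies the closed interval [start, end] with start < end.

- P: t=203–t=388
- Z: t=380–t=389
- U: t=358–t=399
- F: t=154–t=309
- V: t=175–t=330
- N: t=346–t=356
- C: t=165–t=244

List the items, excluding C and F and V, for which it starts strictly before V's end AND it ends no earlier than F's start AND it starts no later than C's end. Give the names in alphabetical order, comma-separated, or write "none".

P

Conditions: its start is strictly before V's end (X.start < t=330) AND its end is no earlier than F's start (X.end >= t=154) AND its start is no later than C's end (X.start <= t=244).
N: start t=346 < t=330? ✗; end t=356 >= t=154? ✓; start t=346 <= t=244? ✗ → no.
P: start t=203 < t=330? ✓; end t=388 >= t=154? ✓; start t=203 <= t=244? ✓ → yes.
U: start t=358 < t=330? ✗; end t=399 >= t=154? ✓; start t=358 <= t=244? ✗ → no.
Z: start t=380 < t=330? ✗; end t=389 >= t=154? ✓; start t=380 <= t=244? ✗ → no.
Result: P.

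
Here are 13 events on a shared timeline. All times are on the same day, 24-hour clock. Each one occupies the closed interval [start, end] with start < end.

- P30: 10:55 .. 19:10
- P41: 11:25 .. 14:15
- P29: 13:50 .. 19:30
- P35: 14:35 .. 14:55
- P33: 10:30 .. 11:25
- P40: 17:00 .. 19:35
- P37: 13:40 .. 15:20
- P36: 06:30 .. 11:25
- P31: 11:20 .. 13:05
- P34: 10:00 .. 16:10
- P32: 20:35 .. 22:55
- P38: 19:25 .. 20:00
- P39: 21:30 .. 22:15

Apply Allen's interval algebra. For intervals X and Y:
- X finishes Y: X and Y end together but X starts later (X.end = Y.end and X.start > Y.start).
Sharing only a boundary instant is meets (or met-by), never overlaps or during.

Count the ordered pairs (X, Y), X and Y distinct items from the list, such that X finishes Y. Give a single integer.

1

Checking all 156 ordered pairs for relation 'finishes'; matching pairs in alphabetical order:
(P33, P36): P33 finishes P36 ✓
Count: 1.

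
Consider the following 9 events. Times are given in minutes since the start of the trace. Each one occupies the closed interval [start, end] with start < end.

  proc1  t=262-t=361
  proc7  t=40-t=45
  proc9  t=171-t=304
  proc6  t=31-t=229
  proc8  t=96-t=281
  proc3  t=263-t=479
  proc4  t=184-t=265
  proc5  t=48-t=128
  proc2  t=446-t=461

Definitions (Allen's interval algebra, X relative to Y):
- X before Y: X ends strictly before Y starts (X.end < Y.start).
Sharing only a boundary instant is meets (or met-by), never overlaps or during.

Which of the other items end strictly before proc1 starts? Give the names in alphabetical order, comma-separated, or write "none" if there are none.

proc5, proc6, proc7

Target proc1 = [t=262, t=361].
proc2 [t=446, t=461] → after → no.
proc3 [t=263, t=479] → overlapped-by → no.
proc4 [t=184, t=265] → overlaps → no.
proc5 [t=48, t=128] → before → yes.
proc6 [t=31, t=229] → before → yes.
proc7 [t=40, t=45] → before → yes.
proc8 [t=96, t=281] → overlaps → no.
proc9 [t=171, t=304] → overlaps → no.
Result: proc5, proc6, proc7.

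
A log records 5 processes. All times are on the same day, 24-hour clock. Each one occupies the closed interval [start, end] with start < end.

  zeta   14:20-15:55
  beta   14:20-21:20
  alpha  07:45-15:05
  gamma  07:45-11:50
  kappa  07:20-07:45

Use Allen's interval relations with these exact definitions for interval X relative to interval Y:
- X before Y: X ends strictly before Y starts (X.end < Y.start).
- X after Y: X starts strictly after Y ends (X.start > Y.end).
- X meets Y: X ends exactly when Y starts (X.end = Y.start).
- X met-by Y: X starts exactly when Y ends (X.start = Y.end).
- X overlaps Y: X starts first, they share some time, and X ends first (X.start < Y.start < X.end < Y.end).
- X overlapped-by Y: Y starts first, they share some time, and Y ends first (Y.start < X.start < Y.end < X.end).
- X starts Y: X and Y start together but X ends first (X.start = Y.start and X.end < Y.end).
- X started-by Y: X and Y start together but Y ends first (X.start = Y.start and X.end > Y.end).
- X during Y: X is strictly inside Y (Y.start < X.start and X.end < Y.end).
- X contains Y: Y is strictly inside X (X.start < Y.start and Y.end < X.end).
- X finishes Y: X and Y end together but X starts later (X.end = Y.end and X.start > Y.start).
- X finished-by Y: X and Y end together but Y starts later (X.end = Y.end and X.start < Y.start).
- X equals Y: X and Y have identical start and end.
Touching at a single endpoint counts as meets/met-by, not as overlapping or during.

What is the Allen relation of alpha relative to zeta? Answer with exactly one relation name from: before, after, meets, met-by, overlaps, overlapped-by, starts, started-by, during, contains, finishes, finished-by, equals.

overlaps

alpha = [07:45, 15:05]; zeta = [14:20, 15:55].
Compare endpoints: alpha.start < zeta.start, alpha.start < zeta.end, alpha.end > zeta.start, alpha.end < zeta.end.
That pattern is 'overlaps'.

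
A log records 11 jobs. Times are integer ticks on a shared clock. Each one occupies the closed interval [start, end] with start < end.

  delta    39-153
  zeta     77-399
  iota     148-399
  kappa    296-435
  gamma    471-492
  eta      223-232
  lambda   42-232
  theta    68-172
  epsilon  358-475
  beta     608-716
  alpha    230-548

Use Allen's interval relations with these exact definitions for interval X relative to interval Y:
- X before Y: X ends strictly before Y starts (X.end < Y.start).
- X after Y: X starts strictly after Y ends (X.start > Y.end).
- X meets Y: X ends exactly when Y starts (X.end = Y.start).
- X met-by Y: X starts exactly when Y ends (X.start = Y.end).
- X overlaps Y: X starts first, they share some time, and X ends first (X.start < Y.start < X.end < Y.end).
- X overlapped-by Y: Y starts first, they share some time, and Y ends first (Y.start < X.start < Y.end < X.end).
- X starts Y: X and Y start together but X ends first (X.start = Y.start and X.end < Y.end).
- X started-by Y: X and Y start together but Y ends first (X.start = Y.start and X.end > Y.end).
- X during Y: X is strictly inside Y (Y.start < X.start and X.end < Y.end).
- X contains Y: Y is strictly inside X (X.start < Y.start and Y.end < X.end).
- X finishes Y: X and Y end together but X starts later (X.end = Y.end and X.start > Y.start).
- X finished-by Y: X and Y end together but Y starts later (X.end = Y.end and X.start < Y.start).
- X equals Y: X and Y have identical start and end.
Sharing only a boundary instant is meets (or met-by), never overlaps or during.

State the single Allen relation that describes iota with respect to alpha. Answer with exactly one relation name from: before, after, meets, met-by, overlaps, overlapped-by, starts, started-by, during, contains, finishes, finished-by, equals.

overlaps

iota = [148, 399]; alpha = [230, 548].
Compare endpoints: iota.start < alpha.start, iota.start < alpha.end, iota.end > alpha.start, iota.end < alpha.end.
That pattern is 'overlaps'.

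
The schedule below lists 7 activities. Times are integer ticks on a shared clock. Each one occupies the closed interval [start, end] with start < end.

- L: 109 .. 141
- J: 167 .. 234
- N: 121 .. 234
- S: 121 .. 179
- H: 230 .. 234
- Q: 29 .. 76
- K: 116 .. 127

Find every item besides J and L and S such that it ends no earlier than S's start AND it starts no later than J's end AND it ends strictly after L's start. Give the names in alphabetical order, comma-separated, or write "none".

H, K, N

Conditions: its end is no earlier than S's start (X.end >= 121) AND its start is no later than J's end (X.start <= 234) AND its end is strictly after L's start (X.end > 109).
H: end 234 >= 121? ✓; start 230 <= 234? ✓; end 234 > 109? ✓ → yes.
K: end 127 >= 121? ✓; start 116 <= 234? ✓; end 127 > 109? ✓ → yes.
N: end 234 >= 121? ✓; start 121 <= 234? ✓; end 234 > 109? ✓ → yes.
Q: end 76 >= 121? ✗; start 29 <= 234? ✓; end 76 > 109? ✗ → no.
Result: H, K, N.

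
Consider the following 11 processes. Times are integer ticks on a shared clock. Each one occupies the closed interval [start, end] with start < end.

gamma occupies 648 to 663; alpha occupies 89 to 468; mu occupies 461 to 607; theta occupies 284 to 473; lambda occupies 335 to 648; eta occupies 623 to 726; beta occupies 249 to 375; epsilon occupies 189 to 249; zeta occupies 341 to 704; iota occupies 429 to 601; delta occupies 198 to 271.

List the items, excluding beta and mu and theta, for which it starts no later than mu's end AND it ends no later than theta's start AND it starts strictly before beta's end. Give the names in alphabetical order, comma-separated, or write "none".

Conditions: its start is no later than mu's end (X.start <= 607) AND its end is no later than theta's start (X.end <= 284) AND its start is strictly before beta's end (X.start < 375).
alpha: start 89 <= 607? ✓; end 468 <= 284? ✗; start 89 < 375? ✓ → no.
delta: start 198 <= 607? ✓; end 271 <= 284? ✓; start 198 < 375? ✓ → yes.
epsilon: start 189 <= 607? ✓; end 249 <= 284? ✓; start 189 < 375? ✓ → yes.
eta: start 623 <= 607? ✗; end 726 <= 284? ✗; start 623 < 375? ✗ → no.
gamma: start 648 <= 607? ✗; end 663 <= 284? ✗; start 648 < 375? ✗ → no.
iota: start 429 <= 607? ✓; end 601 <= 284? ✗; start 429 < 375? ✗ → no.
lambda: start 335 <= 607? ✓; end 648 <= 284? ✗; start 335 < 375? ✓ → no.
zeta: start 341 <= 607? ✓; end 704 <= 284? ✗; start 341 < 375? ✓ → no.
Result: delta, epsilon.

delta, epsilon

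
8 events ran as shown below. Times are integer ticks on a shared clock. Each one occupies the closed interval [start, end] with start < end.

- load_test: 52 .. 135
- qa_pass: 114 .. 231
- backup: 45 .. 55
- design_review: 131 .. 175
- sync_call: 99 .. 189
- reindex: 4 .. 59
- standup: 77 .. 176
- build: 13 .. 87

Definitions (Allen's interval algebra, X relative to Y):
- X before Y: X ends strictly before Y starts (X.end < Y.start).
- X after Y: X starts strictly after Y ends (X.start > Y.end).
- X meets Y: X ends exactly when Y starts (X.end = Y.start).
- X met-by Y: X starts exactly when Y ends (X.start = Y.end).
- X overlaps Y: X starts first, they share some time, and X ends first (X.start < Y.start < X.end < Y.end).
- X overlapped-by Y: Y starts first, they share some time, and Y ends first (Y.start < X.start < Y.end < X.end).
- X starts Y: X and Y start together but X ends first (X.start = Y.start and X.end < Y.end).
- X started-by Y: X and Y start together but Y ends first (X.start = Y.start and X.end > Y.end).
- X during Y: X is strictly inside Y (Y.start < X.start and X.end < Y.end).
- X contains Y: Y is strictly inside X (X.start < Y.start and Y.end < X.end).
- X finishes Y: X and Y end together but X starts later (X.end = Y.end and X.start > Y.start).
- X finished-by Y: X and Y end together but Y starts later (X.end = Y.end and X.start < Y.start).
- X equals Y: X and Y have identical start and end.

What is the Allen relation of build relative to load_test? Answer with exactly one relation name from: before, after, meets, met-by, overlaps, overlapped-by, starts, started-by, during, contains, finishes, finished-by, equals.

overlaps

build = [13, 87]; load_test = [52, 135].
Compare endpoints: build.start < load_test.start, build.start < load_test.end, build.end > load_test.start, build.end < load_test.end.
That pattern is 'overlaps'.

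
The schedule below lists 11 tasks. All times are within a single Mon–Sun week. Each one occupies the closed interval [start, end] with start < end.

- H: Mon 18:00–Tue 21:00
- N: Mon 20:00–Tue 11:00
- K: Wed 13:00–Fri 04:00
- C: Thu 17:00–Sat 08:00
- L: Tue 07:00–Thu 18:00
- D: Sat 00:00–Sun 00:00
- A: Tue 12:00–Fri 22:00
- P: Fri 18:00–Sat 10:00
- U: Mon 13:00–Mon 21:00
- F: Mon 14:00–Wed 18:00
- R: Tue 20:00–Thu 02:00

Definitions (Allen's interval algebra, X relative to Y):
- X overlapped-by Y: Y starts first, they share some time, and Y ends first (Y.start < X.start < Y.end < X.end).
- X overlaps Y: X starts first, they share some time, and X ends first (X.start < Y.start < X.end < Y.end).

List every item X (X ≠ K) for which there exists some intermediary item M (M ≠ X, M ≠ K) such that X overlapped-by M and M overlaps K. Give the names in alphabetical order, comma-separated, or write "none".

A, C, L, R

Target K = [Wed 13:00, Fri 04:00].
Intermediaries M with M overlaps K: F, L, R.
Via F — items with X overlapped-by F: A, L, R.
Via L — items with X overlapped-by L: A, C.
Via R — items with X overlapped-by R: none.
Union: A, C, L, R.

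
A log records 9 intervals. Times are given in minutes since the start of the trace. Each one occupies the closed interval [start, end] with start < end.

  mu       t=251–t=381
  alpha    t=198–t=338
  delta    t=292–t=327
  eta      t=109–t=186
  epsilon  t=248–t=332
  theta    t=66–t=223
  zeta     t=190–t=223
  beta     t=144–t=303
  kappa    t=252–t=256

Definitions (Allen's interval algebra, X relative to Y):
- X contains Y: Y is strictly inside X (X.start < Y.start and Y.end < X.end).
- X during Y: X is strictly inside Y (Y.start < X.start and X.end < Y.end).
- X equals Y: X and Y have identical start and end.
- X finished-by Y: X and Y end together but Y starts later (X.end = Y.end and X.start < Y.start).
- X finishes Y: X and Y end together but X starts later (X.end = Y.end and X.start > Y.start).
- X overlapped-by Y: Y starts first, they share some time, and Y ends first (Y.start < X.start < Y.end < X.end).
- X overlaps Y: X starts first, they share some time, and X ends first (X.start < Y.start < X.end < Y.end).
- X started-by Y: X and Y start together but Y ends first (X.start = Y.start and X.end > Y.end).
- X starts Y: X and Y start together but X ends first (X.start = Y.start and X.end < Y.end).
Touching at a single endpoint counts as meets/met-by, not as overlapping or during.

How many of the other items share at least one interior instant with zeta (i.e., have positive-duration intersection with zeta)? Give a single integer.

Target zeta = [t=190, t=223].
alpha [t=198, t=338] → overlapped-by → counts.
beta [t=144, t=303] → contains → counts.
delta [t=292, t=327] → after → no.
epsilon [t=248, t=332] → after → no.
eta [t=109, t=186] → before → no.
kappa [t=252, t=256] → after → no.
mu [t=251, t=381] → after → no.
theta [t=66, t=223] → finished-by → counts.
Total: 3.

3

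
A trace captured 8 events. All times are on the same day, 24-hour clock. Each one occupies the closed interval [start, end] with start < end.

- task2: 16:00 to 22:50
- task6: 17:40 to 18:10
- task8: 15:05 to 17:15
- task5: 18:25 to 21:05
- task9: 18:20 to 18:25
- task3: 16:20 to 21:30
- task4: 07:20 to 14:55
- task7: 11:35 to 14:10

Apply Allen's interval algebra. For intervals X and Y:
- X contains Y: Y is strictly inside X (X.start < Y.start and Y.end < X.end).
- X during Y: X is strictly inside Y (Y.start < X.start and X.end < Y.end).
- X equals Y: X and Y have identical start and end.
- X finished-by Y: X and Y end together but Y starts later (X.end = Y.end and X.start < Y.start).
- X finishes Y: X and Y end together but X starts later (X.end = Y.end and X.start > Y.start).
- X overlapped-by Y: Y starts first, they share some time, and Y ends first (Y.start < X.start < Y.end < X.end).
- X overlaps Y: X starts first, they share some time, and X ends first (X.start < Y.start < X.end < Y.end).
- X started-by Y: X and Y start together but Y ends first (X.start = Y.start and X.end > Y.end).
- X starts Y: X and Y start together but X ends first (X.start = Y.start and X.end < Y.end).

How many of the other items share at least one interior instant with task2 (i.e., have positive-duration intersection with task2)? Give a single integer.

Target task2 = [16:00, 22:50].
task3 [16:20, 21:30] → during → counts.
task4 [07:20, 14:55] → before → no.
task5 [18:25, 21:05] → during → counts.
task6 [17:40, 18:10] → during → counts.
task7 [11:35, 14:10] → before → no.
task8 [15:05, 17:15] → overlaps → counts.
task9 [18:20, 18:25] → during → counts.
Total: 5.

5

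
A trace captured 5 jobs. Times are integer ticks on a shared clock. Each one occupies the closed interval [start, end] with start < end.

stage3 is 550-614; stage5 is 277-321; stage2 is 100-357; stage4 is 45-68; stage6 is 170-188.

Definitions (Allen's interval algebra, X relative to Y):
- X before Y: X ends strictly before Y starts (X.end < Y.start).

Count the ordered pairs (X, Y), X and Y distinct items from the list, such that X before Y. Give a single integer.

8

Checking all 20 ordered pairs for relation 'before'; matching pairs in alphabetical order:
(stage2, stage3): stage2 before stage3 ✓
(stage4, stage2): stage4 before stage2 ✓
(stage4, stage3): stage4 before stage3 ✓
(stage4, stage5): stage4 before stage5 ✓
(stage4, stage6): stage4 before stage6 ✓
(stage5, stage3): stage5 before stage3 ✓
(stage6, stage3): stage6 before stage3 ✓
(stage6, stage5): stage6 before stage5 ✓
Count: 8.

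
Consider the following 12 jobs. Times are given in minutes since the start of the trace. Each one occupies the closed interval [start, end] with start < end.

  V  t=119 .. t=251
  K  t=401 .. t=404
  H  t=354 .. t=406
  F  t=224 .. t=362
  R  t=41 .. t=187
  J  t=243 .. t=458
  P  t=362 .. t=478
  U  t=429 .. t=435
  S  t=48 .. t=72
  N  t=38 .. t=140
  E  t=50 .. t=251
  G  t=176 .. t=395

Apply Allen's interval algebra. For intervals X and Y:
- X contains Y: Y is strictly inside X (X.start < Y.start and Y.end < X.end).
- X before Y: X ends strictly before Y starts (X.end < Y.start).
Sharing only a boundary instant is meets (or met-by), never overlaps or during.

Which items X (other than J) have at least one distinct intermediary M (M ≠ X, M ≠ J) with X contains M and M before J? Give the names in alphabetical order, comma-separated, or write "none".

N, R

Target J = [t=243, t=458].
Intermediaries M with M before J: N, R, S.
Via N — items with X contains N: none.
Via R — items with X contains R: none.
Via S — items with X contains S: N, R.
Union: N, R.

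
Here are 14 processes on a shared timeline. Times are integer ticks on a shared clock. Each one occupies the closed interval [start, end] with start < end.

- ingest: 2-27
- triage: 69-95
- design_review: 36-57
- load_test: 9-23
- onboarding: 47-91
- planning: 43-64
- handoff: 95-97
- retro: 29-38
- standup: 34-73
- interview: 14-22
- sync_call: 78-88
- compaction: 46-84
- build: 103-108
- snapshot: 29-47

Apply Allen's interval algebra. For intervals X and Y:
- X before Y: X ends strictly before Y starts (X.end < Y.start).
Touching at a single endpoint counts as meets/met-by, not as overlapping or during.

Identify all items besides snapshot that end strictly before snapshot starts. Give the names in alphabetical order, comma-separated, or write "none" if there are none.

ingest, interview, load_test

Target snapshot = [29, 47].
build [103, 108] → after → no.
compaction [46, 84] → overlapped-by → no.
design_review [36, 57] → overlapped-by → no.
handoff [95, 97] → after → no.
ingest [2, 27] → before → yes.
interview [14, 22] → before → yes.
load_test [9, 23] → before → yes.
onboarding [47, 91] → met-by → no.
planning [43, 64] → overlapped-by → no.
retro [29, 38] → starts → no.
standup [34, 73] → overlapped-by → no.
sync_call [78, 88] → after → no.
triage [69, 95] → after → no.
Result: ingest, interview, load_test.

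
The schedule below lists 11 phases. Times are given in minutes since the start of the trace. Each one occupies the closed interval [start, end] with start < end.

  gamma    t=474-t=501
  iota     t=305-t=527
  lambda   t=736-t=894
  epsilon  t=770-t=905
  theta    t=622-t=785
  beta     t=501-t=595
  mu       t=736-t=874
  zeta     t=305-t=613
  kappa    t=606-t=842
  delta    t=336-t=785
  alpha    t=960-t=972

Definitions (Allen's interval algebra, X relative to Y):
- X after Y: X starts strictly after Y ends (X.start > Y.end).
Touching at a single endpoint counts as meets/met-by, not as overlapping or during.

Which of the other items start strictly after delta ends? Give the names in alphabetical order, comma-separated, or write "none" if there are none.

Target delta = [t=336, t=785].
alpha [t=960, t=972] → after → yes.
beta [t=501, t=595] → during → no.
epsilon [t=770, t=905] → overlapped-by → no.
gamma [t=474, t=501] → during → no.
iota [t=305, t=527] → overlaps → no.
kappa [t=606, t=842] → overlapped-by → no.
lambda [t=736, t=894] → overlapped-by → no.
mu [t=736, t=874] → overlapped-by → no.
theta [t=622, t=785] → finishes → no.
zeta [t=305, t=613] → overlaps → no.
Result: alpha.

alpha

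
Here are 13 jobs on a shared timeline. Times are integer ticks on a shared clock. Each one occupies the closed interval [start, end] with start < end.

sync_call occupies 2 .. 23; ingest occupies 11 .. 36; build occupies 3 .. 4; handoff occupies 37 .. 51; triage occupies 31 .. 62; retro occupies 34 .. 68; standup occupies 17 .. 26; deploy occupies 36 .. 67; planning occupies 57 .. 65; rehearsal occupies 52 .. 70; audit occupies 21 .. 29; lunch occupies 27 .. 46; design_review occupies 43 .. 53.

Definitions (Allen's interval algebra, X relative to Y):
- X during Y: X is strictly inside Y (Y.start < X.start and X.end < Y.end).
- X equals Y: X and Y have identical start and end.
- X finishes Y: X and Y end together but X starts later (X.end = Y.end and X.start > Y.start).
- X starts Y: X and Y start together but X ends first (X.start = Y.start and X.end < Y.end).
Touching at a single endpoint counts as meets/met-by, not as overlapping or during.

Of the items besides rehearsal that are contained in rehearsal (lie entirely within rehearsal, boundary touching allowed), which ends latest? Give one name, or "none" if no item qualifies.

planning

Target rehearsal = [52, 70].
audit [21, 29] → before → excluded.
build [3, 4] → before → excluded.
deploy [36, 67] → overlaps → excluded.
design_review [43, 53] → overlaps → excluded.
handoff [37, 51] → before → excluded.
ingest [11, 36] → before → excluded.
lunch [27, 46] → before → excluded.
planning [57, 65] → during → candidate.
retro [34, 68] → overlaps → excluded.
standup [17, 26] → before → excluded.
sync_call [2, 23] → before → excluded.
triage [31, 62] → overlaps → excluded.
Among candidates, latest end is 65 → planning.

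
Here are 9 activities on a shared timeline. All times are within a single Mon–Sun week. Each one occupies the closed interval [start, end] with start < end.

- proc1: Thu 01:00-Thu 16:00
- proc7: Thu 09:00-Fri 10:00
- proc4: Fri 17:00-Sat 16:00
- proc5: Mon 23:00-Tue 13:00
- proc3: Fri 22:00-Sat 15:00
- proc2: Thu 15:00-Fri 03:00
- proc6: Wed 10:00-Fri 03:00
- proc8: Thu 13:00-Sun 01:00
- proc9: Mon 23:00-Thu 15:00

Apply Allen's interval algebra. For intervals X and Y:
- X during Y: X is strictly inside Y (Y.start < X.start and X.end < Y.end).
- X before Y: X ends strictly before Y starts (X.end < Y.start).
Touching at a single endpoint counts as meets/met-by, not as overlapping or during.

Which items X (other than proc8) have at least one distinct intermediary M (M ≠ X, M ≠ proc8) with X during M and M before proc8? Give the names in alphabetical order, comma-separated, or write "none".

none

Target proc8 = [Thu 13:00, Sun 01:00].
Intermediaries M with M before proc8: proc5.
Via proc5 — items with X during proc5: none.
Union: none.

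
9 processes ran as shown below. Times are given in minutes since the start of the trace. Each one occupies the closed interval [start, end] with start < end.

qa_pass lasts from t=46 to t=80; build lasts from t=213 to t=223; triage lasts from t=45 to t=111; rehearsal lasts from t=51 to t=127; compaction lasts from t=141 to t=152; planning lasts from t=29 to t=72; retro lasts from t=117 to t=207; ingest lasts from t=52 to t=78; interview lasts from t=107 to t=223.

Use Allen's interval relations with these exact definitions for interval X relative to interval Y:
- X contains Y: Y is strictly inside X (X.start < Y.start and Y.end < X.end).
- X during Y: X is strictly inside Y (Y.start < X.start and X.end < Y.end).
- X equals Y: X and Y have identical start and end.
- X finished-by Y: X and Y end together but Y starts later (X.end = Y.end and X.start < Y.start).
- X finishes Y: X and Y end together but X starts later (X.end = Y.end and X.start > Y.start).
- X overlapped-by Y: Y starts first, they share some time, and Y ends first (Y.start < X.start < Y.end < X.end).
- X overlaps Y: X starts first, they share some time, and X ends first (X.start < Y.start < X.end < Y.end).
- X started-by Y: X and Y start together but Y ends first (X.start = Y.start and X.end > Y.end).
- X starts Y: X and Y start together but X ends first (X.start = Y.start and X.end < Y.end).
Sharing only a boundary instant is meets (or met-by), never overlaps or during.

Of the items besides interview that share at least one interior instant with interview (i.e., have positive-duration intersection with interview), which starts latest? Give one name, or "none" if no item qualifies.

build

Target interview = [t=107, t=223].
build [t=213, t=223] → finishes → candidate.
compaction [t=141, t=152] → during → candidate.
ingest [t=52, t=78] → before → excluded.
planning [t=29, t=72] → before → excluded.
qa_pass [t=46, t=80] → before → excluded.
rehearsal [t=51, t=127] → overlaps → candidate.
retro [t=117, t=207] → during → candidate.
triage [t=45, t=111] → overlaps → candidate.
Among candidates, latest start is t=213 → build.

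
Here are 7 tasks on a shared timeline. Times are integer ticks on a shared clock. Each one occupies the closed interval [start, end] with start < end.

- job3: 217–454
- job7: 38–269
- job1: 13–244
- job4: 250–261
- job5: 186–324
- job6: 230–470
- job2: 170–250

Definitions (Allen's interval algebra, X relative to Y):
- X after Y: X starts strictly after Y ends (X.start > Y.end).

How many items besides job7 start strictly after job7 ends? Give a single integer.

0

Target job7 = [38, 269].
job1 [13, 244] → overlaps → no.
job2 [170, 250] → during → no.
job3 [217, 454] → overlapped-by → no.
job4 [250, 261] → during → no.
job5 [186, 324] → overlapped-by → no.
job6 [230, 470] → overlapped-by → no.
Total: 0.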